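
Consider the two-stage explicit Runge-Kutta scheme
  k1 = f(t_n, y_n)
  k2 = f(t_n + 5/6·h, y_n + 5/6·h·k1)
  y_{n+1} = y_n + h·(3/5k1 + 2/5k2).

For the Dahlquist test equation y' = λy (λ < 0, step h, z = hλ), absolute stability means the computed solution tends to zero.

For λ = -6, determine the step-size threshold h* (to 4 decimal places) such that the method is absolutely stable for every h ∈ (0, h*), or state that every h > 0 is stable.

Test eqn y'=λy, z=hλ:
  k1=λy_n ⇒ h·k1=z·y_n;  k2=λ(1+5/6z)y_n ⇒ h·k2=z(1+5/6z)y_n
  y_{n+1}/y_n = 1 + 3/5z + 2/5z(1+5/6z) = 1 + z + 1/3z²
  R(z) = 1 + z + 1/3z².

Find x<0 with |R(x)|<1.
x=-0.53: |R|=0.5636
R=1: x+1/3x²=0 ⇒ x=−3=-3.0000; min R=1−1/(4·1/3)=0.2500>−1
Confirm numerically:
  x=-2.613: |R|=0.66292 <1
  x=-2.226: |R|=0.42569 <1
  x=-1.704: |R|=0.26387 <1
  x=-1.388: |R|=0.25418 <1
  x=-3.514: |R|=1.60207 >1
  x=-3.195: |R|=1.20767 >1
  x=-3.072: |R|=1.07373 >1
So |R|<1 on (-3.0000, 0).

(-3.0000,0); λ=-6 ⇒ h* = (3)/6 = 0.5000.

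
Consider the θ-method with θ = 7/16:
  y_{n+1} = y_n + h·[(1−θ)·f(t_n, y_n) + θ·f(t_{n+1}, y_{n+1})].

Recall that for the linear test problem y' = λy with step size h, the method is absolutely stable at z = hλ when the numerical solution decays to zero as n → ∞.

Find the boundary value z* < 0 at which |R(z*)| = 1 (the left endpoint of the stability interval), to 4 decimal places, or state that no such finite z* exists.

left endpoint -16.0000.

Set f=λy, z=hλ:
  y_{n+1} = y_n + z·[9/16·y_n + 7/16·y_{n+1}] ⇒ (1 − 7/16z)y_{n+1} = (1 + 9/16z)y_n
  so R(z) = (1 + 9/16z)/(1 − 7/16z).

Solve |R(x)|<1 on ℝ⁻.
x=-0.35: |R|=0.6965
R=−1: 1+9/16x = −1+7/16x ⇒ -1/8x=2 ⇒ x=2/(-1/8)=-16.0000
Confirm numerically:
  x=-14.678: |R|=0.97773 <1
  x=-13.629: |R|=0.95743 <1
  x=-9.272: |R|=0.83368 <1
  x=-16.469: |R|=1.00714 >1
  x=-16.445: |R|=1.00679 >1
  x=-16.212: |R|=1.00327 >1
So |R|<1 on (-16.0000, 0).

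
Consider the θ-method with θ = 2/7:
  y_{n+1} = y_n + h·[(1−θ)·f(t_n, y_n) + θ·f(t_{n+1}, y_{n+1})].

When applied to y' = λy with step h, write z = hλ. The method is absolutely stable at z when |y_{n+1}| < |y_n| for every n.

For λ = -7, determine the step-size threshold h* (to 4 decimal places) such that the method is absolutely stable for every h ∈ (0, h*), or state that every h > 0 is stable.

(-4.6667,0); λ=-7 ⇒ h* = (14/3)/7 = 0.6667.

On y'=λy, z=hλ:
  y_{n+1} = y_n + z·[5/7·y_n + 2/7·y_{n+1}] ⇒ (1 − 2/7z)y_{n+1} = (1 + 5/7z)y_n
  so R(z) = (1 + 5/7z)/(1 − 2/7z).

Need |R(x)|<1, x<0.
x=-1.35: |R|=0.0258
R=−1: 1+5/7x = −1+2/7x ⇒ -3/7x=2 ⇒ x=2/(-3/7)=-4.6667
Confirm numerically:
  x=-3.978: |R|=0.86186 <1
  x=-2.751: |R|=0.54031 <1
  x=-1.995: |R|=0.27070 <1
  x=-4.950: |R|=1.05030 >1
  x=-4.757: |R|=1.01641 >1
Stable set (-4.6667, 0).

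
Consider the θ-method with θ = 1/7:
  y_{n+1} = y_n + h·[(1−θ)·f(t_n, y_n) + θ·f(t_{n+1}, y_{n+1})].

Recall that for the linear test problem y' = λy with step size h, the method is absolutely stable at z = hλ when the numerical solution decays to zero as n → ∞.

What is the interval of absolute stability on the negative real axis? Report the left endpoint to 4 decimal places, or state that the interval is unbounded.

Set f=λy, z=hλ:
  y_{n+1} = y_n + z·[6/7·y_n + 1/7·y_{n+1}] ⇒ (1 − 1/7z)y_{n+1} = (1 + 6/7z)y_n
  Hence R(z) = (1 + 6/7z)/(1 − 1/7z).

Boundary: |R(x)|=1, x<0.
x=-1.54: |R|=0.2623
R=−1: 1+6/7x = −1+1/7x ⇒ -5/7x=2 ⇒ x=2/(-5/7)=-2.8000
Confirm numerically:
  x=-2.774: |R|=0.98670 <1
  x=-1.999: |R|=0.55495 <1
  x=-1.638: |R|=0.32739 <1
  x=-3.381: |R|=1.27984 >1
  x=-3.250: |R|=1.21951 >1
  x=-3.073: |R|=1.13551 >1
So |R|<1 on (-2.8000, 0).

(-2.8000, 0).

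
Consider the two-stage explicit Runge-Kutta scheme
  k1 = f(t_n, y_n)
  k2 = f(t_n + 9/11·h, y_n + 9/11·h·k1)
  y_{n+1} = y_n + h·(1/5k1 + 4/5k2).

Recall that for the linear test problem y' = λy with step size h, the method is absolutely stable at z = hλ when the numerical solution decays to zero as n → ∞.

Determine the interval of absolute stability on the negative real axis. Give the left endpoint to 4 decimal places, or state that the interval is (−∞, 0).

Set f=λy, z=hλ:
  k1=λy_n ⇒ h·k1=z·y_n;  k2=λ(1+9/11z)y_n ⇒ h·k2=z(1+9/11z)y_n
  y_{n+1}/y_n = 1 + 1/5z + 4/5z(1+9/11z) = 1 + z + 36/55z²
  Hence R(z) = 1 + z + 36/55z².

Boundary: |R(x)|=1, x<0.
x=-1.78: |R|=1.2939
R=1: x+36/55x²=0 ⇒ x=−55/36=-1.5278; min R=1−1/(4·36/55)=0.6181>−1
Confirm numerically:
  x=-0.912: |R|=0.63241 <1
  x=-0.846: |R|=0.62247 <1
  x=-0.643: |R|=0.62762 <1
  x=-2.027: |R|=1.66235 >1
  x=-2.015: |R|=1.64260 >1
Stable set (-1.5278, 0).

(-1.5278, 0).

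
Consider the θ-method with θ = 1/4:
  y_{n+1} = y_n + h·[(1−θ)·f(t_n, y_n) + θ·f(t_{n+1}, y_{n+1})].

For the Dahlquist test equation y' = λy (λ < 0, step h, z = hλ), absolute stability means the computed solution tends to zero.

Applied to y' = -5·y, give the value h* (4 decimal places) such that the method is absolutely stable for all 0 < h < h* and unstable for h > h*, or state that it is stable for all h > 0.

Test eqn y'=λy, z=hλ:
  y_{n+1} = y_n + z·[3/4·y_n + 1/4·y_{n+1}] ⇒ (1 − 1/4z)y_{n+1} = (1 + 3/4z)y_n
  so R(z) = (1 + 3/4z)/(1 − 1/4z).

Boundary: |R(x)|=1, x<0.
x=-0.3: |R|=0.7209
R=−1: 1+3/4x = −1+1/4x ⇒ -1/2x=2 ⇒ x=2/(-1/2)=-4.0000
Confirm numerically:
  x=-3.879: |R|=0.96929 <1
  x=-3.409: |R|=0.84046 <1
  x=-2.675: |R|=0.60300 <1
  x=-1.763: |R|=0.22367 <1
  x=-4.527: |R|=1.12361 >1
  x=-4.448: |R|=1.10606 >1
  x=-4.044: |R|=1.01094 >1
Stable set (-4.0000, 0).

(-4.0000,0); λ=-5 ⇒ h* = (4)/5 = 0.8000.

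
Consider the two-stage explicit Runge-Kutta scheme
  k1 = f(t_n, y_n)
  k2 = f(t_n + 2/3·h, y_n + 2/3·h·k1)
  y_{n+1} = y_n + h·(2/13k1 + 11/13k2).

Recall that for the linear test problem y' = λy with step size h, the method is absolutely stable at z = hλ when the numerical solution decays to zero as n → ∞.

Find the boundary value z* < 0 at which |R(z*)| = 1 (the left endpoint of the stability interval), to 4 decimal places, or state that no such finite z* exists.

left endpoint -1.7727.

On y'=λy, z=hλ:
  k1=λy_n ⇒ h·k1=z·y_n;  k2=λ(1+2/3z)y_n ⇒ h·k2=z(1+2/3z)y_n
  y_{n+1}/y_n = 1 + 2/13z + 11/13z(1+2/3z) = 1 + z + 22/39z²
  R(z) = 1 + z + 22/39z².

Boundary: |R(x)|=1, x<0.
x=-1.14: |R|=0.5931
R=1: x+22/39x²=0 ⇒ x=−39/22=-1.7727; min R=1−1/(4·22/39)=0.5568>−1
Confirm numerically:
  x=-1.394: |R|=0.70218 <1
  x=-1.217: |R|=0.61849 <1
  x=-1.030: |R|=0.56846 <1
  x=-2.223: |R|=1.56464 >1
  x=-2.038: |R|=1.30497 >1
Stable set (-1.7727, 0).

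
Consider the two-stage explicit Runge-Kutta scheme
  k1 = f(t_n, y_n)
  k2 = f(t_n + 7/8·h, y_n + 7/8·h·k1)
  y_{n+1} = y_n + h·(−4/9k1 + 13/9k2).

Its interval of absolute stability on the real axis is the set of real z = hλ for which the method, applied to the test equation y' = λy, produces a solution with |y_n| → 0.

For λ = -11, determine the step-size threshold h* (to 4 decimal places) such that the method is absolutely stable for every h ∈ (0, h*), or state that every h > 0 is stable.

With y'=λy (z=hλ):
  k1=λy_n ⇒ h·k1=z·y_n;  k2=λ(1+7/8z)y_n ⇒ h·k2=z(1+7/8z)y_n
  y_{n+1}/y_n = 1 − 4/9z + 13/9z(1+7/8z) = 1 + z + 91/72z²
  Hence R(z) = 1 + z + 91/72z².

Find x<0 with |R(x)|<1.
x=-1.41: |R|=2.1027
R=1: x+91/72x²=0 ⇒ x=−72/91=-0.7912; min R=1−1/(4·91/72)=0.8022>−1
Confirm numerically:
  x=-0.568: |R|=0.83976 <1
  x=-0.476: |R|=0.81037 <1
  x=-0.334: |R|=0.80699 <1
  x=-1.294: |R|=1.82230 >1
  x=-1.206: |R|=1.63225 >1
  x=-0.894: |R|=1.11615 >1
So |R|<1 on (-0.7912, 0).

(-0.7912,0); λ=-11 ⇒ h* = (72/91)/11 = 0.0719.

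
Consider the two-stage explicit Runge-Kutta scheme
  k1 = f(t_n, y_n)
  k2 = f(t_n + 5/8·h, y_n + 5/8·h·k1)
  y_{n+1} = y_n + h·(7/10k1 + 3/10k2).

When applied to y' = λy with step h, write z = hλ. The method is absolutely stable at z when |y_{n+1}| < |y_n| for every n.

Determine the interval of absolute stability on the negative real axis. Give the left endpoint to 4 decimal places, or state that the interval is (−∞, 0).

(-5.3333, 0).

With y'=λy (z=hλ):
  k1=λy_n ⇒ h·k1=z·y_n;  k2=λ(1+5/8z)y_n ⇒ h·k2=z(1+5/8z)y_n
  y_{n+1}/y_n = 1 + 7/10z + 3/10z(1+5/8z) = 1 + z + 3/16z²
  R(z) = 1 + z + 3/16z².

Find x<0 with |R(x)|<1.
x=-1.18: |R|=0.0811
R=1: x+3/16x²=0 ⇒ x=−16/3=-5.3333; min R=1−1/(4·3/16)=-0.3333>−1
Confirm numerically:
  x=-5.032: |R|=0.71569 <1
  x=-4.856: |R|=0.56539 <1
  x=-4.634: |R|=0.39237 <1
  x=-4.597: |R|=0.36533 <1
  x=-5.822: |R|=1.53344 >1
  x=-5.653: |R|=1.33883 >1
  x=-5.627: |R|=1.30984 >1
Interval (-5.3333, 0).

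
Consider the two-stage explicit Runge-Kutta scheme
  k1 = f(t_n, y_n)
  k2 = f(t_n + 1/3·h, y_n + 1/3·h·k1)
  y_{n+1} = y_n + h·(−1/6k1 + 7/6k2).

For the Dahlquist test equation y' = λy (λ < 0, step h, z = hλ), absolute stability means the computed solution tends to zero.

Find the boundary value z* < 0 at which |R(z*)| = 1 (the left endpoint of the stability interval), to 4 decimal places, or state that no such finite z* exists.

z* = -2.5714.

On y'=λy, z=hλ:
  k1=λy_n ⇒ h·k1=z·y_n;  k2=λ(1+1/3z)y_n ⇒ h·k2=z(1+1/3z)y_n
  y_{n+1}/y_n = 1 − 1/6z + 7/6z(1+1/3z) = 1 + z + 7/18z²
  so R(z) = 1 + z + 7/18z².

Solve |R(x)|<1 on ℝ⁻.
x=-0.37: |R|=0.6832
R=1: x+7/18x²=0 ⇒ x=−18/7=-2.5714; min R=1−1/(4·7/18)=0.3571>−1
Confirm numerically:
  x=-2.355: |R|=0.80179 <1
  x=-2.256: |R|=0.72326 <1
  x=-1.254: |R|=0.35753 <1
  x=-1.152: |R|=0.36410 <1
  x=-3.151: |R|=1.71020 >1
  x=-2.914: |R|=1.38821 >1
Interval (-2.5714, 0).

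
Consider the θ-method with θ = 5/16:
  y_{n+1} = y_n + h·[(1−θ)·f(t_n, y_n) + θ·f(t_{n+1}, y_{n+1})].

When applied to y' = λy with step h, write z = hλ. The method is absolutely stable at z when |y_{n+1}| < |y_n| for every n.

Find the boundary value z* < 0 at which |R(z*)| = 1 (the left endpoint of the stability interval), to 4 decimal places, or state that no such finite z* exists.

left endpoint -5.3333.

Test eqn y'=λy, z=hλ:
  y_{n+1} = y_n + z·[11/16·y_n + 5/16·y_{n+1}] ⇒ (1 − 5/16z)y_{n+1} = (1 + 11/16z)y_n
  so R(z) = (1 + 11/16z)/(1 − 5/16z).

Need |R(x)|<1, x<0.
x=-0.63: |R|=0.4736
R=−1: 1+11/16x = −1+5/16x ⇒ -3/8x=2 ⇒ x=2/(-3/8)=-5.3333
Confirm numerically:
  x=-4.657: |R|=0.89670 <1
  x=-4.443: |R|=0.86021 <1
  x=-3.372: |R|=0.64187 <1
  x=-2.184: |R|=0.29807 <1
  x=-5.864: |R|=1.07026 >1
  x=-5.727: |R|=1.05292 >1
  x=-5.411: |R|=1.01082 >1
Stable set (-5.3333, 0).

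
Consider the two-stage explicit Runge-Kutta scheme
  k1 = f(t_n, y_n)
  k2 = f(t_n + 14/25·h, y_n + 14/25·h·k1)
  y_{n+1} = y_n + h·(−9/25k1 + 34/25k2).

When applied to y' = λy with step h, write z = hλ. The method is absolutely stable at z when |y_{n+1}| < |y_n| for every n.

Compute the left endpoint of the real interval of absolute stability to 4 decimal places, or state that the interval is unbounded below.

z* = -1.3130.

Set f=λy, z=hλ:
  k1=λy_n ⇒ h·k1=z·y_n;  k2=λ(1+14/25z)y_n ⇒ h·k2=z(1+14/25z)y_n
  y_{n+1}/y_n = 1 − 9/25z + 34/25z(1+14/25z) = 1 + z + 476/625z²
  R(z) = 1 + z + 476/625z².

Need |R(x)|<1, x<0.
x=-1.06: |R|=0.7957
R=1: x+476/625x²=0 ⇒ x=−625/476=-1.3130; min R=1−1/(4·476/625)=0.6717>−1
Confirm numerically:
  x=-0.879: |R|=0.70944 <1
  x=-0.830: |R|=0.69467 <1
  x=-0.723: |R|=0.67511 <1
  x=-0.624: |R|=0.67255 <1
  x=-1.843: |R|=1.74389 >1
  x=-1.630: |R|=1.39350 >1
  x=-1.511: |R|=1.22782 >1
Interval (-1.3130, 0).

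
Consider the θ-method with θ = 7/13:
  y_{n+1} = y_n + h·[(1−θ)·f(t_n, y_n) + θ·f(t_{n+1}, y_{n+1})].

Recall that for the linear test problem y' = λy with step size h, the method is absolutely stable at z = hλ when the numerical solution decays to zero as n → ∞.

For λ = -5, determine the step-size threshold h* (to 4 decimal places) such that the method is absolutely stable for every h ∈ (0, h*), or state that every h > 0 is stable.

Test eqn y'=λy, z=hλ:
  y_{n+1} = y_n + z·[6/13·y_n + 7/13·y_{n+1}] ⇒ (1 − 7/13z)y_{n+1} = (1 + 6/13z)y_n
  Hence R(z) = (1 + 6/13z)/(1 − 7/13z).

Need |R(x)|<1, x<0.
x=-1.58: |R|=0.1463
x=-2: |R|=0.0370
x=-10: |R|=0.5663
x=-100: |R|=0.8233
θ=7/13≥1/2 ⇒ |1+6/13x|<|1−7/13x| ∀x<0 ⇒ stable on all of ℝ⁻.

unbounded; (−∞, 0). Any h>0 works for λ=-5.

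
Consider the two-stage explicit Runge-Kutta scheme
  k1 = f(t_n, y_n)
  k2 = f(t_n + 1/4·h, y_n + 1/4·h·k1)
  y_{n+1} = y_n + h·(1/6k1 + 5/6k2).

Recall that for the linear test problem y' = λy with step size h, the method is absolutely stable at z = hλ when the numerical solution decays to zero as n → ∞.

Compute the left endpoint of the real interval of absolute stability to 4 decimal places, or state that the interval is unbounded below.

z* = -4.8000.

Set f=λy, z=hλ:
  k1=λy_n ⇒ h·k1=z·y_n;  k2=λ(1+1/4z)y_n ⇒ h·k2=z(1+1/4z)y_n
  y_{n+1}/y_n = 1 + 1/6z + 5/6z(1+1/4z) = 1 + z + 5/24z²
  Hence R(z) = 1 + z + 5/24z².

Solve |R(x)|<1 on ℝ⁻.
x=-0.65: |R|=0.4380
R=1: x+5/24x²=0 ⇒ x=−24/5=-4.8000; min R=1−1/(4·5/24)=-0.2000>−1
Confirm numerically:
  x=-4.692: |R|=0.89443 <1
  x=-4.159: |R|=0.44460 <1
  x=-3.810: |R|=0.21419 <1
  x=-5.396: |R|=1.67000 >1
  x=-5.323: |R|=1.57999 >1
  x=-4.879: |R|=1.08030 >1
So |R|<1 on (-4.8000, 0).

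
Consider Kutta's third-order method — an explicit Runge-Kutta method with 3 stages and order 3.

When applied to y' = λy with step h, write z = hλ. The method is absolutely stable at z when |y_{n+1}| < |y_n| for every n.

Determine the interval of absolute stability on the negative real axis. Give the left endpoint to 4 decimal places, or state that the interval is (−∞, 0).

Test eqn y'=λy, z=hλ:
  order 3, 3-stage ⇒ R(z)=1+z+z^2/2+z^3/6
  (e.g. R(-1.68)=-0.05907, |R|=0.05907)

Need |R(x)|<1, x<0.
x=-1.68: |R|=0.0591
|R(-2.82)|=1.5814 |R(-2.63)|=1.2035 |R(-1.47)|=0.0810
Bisect:
  x_lo=-3.1734 |R|=2.4643  x_hi=-0.3060 |R|=0.7361
  mid=-1.73967 |R|=0.10395 →hi
  mid=-2.45652 |R|=0.90991 →hi
  mid=-2.81494 |R|=1.57053 →lo
  mid=-2.63573 |R|=1.21396 →lo
  mid=-2.54612 |R|=1.05573 →lo
  mid=-2.50132 |R|=0.98131 →hi
  mid=-2.52372 |R|=1.01814 →lo
  mid=-2.51252 |R|=0.99963 →hi
  mid=-2.51812 |R|=1.00886 →lo
  ...
  [-2.51287,-2.51269] ⇒ x*=-2.5127
Stable set (-2.5127, 0).

(-2.5127, 0).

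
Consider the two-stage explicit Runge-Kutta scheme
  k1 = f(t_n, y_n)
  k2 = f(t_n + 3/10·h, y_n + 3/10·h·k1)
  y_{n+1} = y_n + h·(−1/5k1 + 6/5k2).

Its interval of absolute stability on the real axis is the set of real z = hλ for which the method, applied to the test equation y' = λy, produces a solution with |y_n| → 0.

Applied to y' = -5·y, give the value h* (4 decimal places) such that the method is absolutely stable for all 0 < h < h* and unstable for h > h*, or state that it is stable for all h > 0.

Test eqn y'=λy, z=hλ:
  k1=λy_n ⇒ h·k1=z·y_n;  k2=λ(1+3/10z)y_n ⇒ h·k2=z(1+3/10z)y_n
  y_{n+1}/y_n = 1 − 1/5z + 6/5z(1+3/10z) = 1 + z + 9/25z²
  ⇒ R(z) = 1 + z + 9/25z².

Need |R(x)|<1, x<0.
x=-1.38: |R|=0.3056
R=1: x+9/25x²=0 ⇒ x=−25/9=-2.7778; min R=1−1/(4·9/25)=0.3056>−1
Confirm numerically:
  x=-2.711: |R|=0.93483 <1
  x=-2.219: |R|=0.55363 <1
  x=-1.812: |R|=0.37000 <1
  x=-1.538: |R|=0.31356 <1
  x=-3.328: |R|=1.65921 >1
  x=-3.224: |R|=1.51790 >1
So |R|<1 on (-2.7778, 0).

(-2.7778,0); λ=-5 ⇒ h* = (25/9)/5 = 0.5556.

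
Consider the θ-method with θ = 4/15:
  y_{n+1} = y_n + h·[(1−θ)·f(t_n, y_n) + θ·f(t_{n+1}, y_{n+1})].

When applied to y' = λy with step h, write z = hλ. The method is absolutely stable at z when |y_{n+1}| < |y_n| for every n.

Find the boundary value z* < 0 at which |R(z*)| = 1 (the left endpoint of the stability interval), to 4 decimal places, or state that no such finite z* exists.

Test eqn y'=λy, z=hλ:
  y_{n+1} = y_n + z·[11/15·y_n + 4/15·y_{n+1}] ⇒ (1 − 4/15z)y_{n+1} = (1 + 11/15z)y_n
  so R(z) = (1 + 11/15z)/(1 − 4/15z).

Solve |R(x)|<1 on ℝ⁻.
x=-1.48: |R|=0.0612
R=−1: 1+11/15x = −1+4/15x ⇒ -7/15x=2 ⇒ x=2/(-7/15)=-4.2857
Confirm numerically:
  x=-3.267: |R|=0.74594 <1
  x=-2.559: |R|=0.52104 <1
  x=-2.425: |R|=0.47267 <1
  x=-1.830: |R|=0.22984 <1
  x=-4.727: |R|=1.09110 >1
  x=-4.559: |R|=1.05756 >1
Interval (-4.2857, 0).

left endpoint -4.2857.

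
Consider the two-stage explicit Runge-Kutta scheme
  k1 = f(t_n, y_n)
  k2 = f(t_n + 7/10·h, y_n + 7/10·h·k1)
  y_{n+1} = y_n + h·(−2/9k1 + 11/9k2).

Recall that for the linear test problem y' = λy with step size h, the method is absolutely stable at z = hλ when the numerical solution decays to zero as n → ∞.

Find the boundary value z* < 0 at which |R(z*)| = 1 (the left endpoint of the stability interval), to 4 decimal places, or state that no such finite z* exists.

Set f=λy, z=hλ:
  k1=λy_n ⇒ h·k1=z·y_n;  k2=λ(1+7/10z)y_n ⇒ h·k2=z(1+7/10z)y_n
  y_{n+1}/y_n = 1 − 2/9z + 11/9z(1+7/10z) = 1 + z + 77/90z²
  R(z) = 1 + z + 77/90z².

Solve |R(x)|<1 on ℝ⁻.
x=-0.98: |R|=0.8417
R=1: x+77/90x²=0 ⇒ x=−90/77=-1.1688; min R=1−1/(4·77/90)=0.7078>−1
Confirm numerically:
  x=-0.672: |R|=0.71436 <1
  x=-0.664: |R|=0.71321 <1
  x=-0.510: |R|=0.71253 <1
  x=-1.571: |R|=1.54055 >1
  x=-1.532: |R|=1.47601 >1
  x=-1.350: |R|=1.20925 >1
Interval (-1.1688, 0).

z* = -1.1688.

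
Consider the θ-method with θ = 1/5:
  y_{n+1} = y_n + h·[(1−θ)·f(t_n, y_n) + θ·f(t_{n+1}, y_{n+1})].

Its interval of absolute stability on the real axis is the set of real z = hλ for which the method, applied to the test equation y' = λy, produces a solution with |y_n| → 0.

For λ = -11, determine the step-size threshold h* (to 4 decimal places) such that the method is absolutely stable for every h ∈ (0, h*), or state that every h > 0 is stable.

Set f=λy, z=hλ:
  y_{n+1} = y_n + z·[4/5·y_n + 1/5·y_{n+1}] ⇒ (1 − 1/5z)y_{n+1} = (1 + 4/5z)y_n
  so R(z) = (1 + 4/5z)/(1 − 1/5z).

Solve |R(x)|<1 on ℝ⁻.
x=-1.35: |R|=0.0630
R=−1: 1+4/5x = −1+1/5x ⇒ -3/5x=2 ⇒ x=2/(-3/5)=-3.3333
Confirm numerically:
  x=-3.059: |R|=0.89788 <1
  x=-2.495: |R|=0.66444 <1
  x=-1.834: |R|=0.34182 <1
  x=-3.869: |R|=1.18119 >1
  x=-3.837: |R|=1.17099 >1
So |R|<1 on (-3.3333, 0).

(-3.3333,0); λ=-11 ⇒ h* = (10/3)/11 = 0.3030.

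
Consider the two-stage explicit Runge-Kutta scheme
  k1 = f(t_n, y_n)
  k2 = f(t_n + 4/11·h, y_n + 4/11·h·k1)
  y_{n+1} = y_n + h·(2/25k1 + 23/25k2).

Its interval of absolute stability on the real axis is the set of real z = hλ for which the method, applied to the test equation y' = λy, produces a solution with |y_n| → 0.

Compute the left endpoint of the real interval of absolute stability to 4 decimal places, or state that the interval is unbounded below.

z* = -2.9891.

On y'=λy, z=hλ:
  k1=λy_n ⇒ h·k1=z·y_n;  k2=λ(1+4/11z)y_n ⇒ h·k2=z(1+4/11z)y_n
  y_{n+1}/y_n = 1 + 2/25z + 23/25z(1+4/11z) = 1 + z + 92/275z²
  so R(z) = 1 + z + 92/275z².

Solve |R(x)|<1 on ℝ⁻.
x=-1.28: |R|=0.2681
R=1: x+92/275x²=0 ⇒ x=−275/92=-2.9891; min R=1−1/(4·92/275)=0.2527>−1
Confirm numerically:
  x=-2.121: |R|=0.38400 <1
  x=-2.034: |R|=0.35007 <1
  x=-2.031: |R|=0.34899 <1
  x=-1.292: |R|=0.26644 <1
  x=-3.532: |R|=1.64146 >1
  x=-3.018: |R|=1.02915 >1
Stable set (-2.9891, 0).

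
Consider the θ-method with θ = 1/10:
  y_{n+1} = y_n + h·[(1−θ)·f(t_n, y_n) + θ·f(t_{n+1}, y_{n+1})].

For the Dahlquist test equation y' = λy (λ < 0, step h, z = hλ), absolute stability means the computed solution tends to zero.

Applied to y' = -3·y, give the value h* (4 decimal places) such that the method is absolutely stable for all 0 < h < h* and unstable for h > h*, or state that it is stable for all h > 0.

(-2.5000,0); λ=-3 ⇒ h* = (5/2)/3 = 0.8333.

Test eqn y'=λy, z=hλ:
  y_{n+1} = y_n + z·[9/10·y_n + 1/10·y_{n+1}] ⇒ (1 − 1/10z)y_{n+1} = (1 + 9/10z)y_n
  ⇒ R(z) = (1 + 9/10z)/(1 − 1/10z).

Need |R(x)|<1, x<0.
x=-0.53: |R|=0.4967
R=−1: 1+9/10x = −1+1/10x ⇒ -4/5x=2 ⇒ x=2/(-4/5)=-2.5000
Confirm numerically:
  x=-1.840: |R|=0.55405 <1
  x=-1.381: |R|=0.21343 <1
  x=-1.230: |R|=0.09528 <1
  x=-3.046: |R|=1.33482 >1
  x=-2.655: |R|=1.09798 >1
Stable set (-2.5000, 0).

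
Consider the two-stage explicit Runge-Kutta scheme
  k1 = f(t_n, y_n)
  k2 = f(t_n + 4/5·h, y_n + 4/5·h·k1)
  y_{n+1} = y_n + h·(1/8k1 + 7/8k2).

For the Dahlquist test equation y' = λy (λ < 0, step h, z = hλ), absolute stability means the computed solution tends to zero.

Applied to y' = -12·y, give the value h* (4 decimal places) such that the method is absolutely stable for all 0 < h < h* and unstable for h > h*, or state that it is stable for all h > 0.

With y'=λy (z=hλ):
  k1=λy_n ⇒ h·k1=z·y_n;  k2=λ(1+4/5z)y_n ⇒ h·k2=z(1+4/5z)y_n
  y_{n+1}/y_n = 1 + 1/8z + 7/8z(1+4/5z) = 1 + z + 7/10z²
  R(z) = 1 + z + 7/10z².

Solve |R(x)|<1 on ℝ⁻.
x=-1.16: |R|=0.7819
R=1: x+7/10x²=0 ⇒ x=−10/7=-1.4286; min R=1−1/(4·7/10)=0.6429>−1
Confirm numerically:
  x=-1.358: |R|=0.93291 <1
  x=-0.910: |R|=0.66967 <1
  x=-0.875: |R|=0.66094 <1
  x=-0.687: |R|=0.64338 <1
  x=-1.835: |R|=1.52206 >1
  x=-1.524: |R|=1.10180 >1
  x=-1.476: |R|=1.04900 >1
Stable set (-1.4286, 0).

(-1.4286,0); λ=-12 ⇒ h* = (10/7)/12 = 0.1190.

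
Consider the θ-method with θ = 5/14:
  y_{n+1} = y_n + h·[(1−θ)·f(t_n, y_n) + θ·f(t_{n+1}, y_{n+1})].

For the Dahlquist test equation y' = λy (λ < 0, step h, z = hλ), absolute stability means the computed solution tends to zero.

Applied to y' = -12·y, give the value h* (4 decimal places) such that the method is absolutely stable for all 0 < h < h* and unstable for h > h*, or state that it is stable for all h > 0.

Test eqn y'=λy, z=hλ:
  y_{n+1} = y_n + z·[9/14·y_n + 5/14·y_{n+1}] ⇒ (1 − 5/14z)y_{n+1} = (1 + 9/14z)y_n
  so R(z) = (1 + 9/14z)/(1 − 5/14z).

Need |R(x)|<1, x<0.
x=-0.61: |R|=0.4991
R=−1: 1+9/14x = −1+5/14x ⇒ -2/7x=2 ⇒ x=2/(-2/7)=-7.0000
Confirm numerically:
  x=-6.797: |R|=0.98308 <1
  x=-6.579: |R|=0.96409 <1
  x=-2.812: |R|=0.40299 <1
  x=-7.364: |R|=1.02865 >1
  x=-7.314: |R|=1.02484 >1
  x=-7.277: |R|=1.02199 >1
So |R|<1 on (-7.0000, 0).

(-7.0000,0); λ=-12 ⇒ h* = (7)/12 = 0.5833.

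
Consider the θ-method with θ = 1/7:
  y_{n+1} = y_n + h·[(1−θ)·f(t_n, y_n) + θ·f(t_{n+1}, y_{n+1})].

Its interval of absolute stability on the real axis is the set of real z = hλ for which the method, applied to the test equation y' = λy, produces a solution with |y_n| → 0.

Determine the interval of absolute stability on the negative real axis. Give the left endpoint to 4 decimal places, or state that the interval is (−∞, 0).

On y'=λy, z=hλ:
  y_{n+1} = y_n + z·[6/7·y_n + 1/7·y_{n+1}] ⇒ (1 − 1/7z)y_{n+1} = (1 + 6/7z)y_n
  R(z) = (1 + 6/7z)/(1 − 1/7z).

Need |R(x)|<1, x<0.
x=-0.62: |R|=0.4304
R=−1: 1+6/7x = −1+1/7x ⇒ -5/7x=2 ⇒ x=2/(-5/7)=-2.8000
Confirm numerically:
  x=-2.703: |R|=0.95002 <1
  x=-2.412: |R|=0.79388 <1
  x=-1.357: |R|=0.13665 <1
  x=-3.123: |R|=1.15954 >1
  x=-3.110: |R|=1.15331 >1
  x=-3.084: |R|=1.14082 >1
Stable set (-2.8000, 0).

z∈(-2.8000,0).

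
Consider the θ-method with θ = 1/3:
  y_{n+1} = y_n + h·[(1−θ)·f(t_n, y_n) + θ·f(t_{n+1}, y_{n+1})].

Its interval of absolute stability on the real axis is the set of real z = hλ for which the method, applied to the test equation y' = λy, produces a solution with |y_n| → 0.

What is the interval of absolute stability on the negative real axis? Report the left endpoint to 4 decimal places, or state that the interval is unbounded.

Set f=λy, z=hλ:
  y_{n+1} = y_n + z·[2/3·y_n + 1/3·y_{n+1}] ⇒ (1 − 1/3z)y_{n+1} = (1 + 2/3z)y_n
  ⇒ R(z) = (1 + 2/3z)/(1 − 1/3z).

Find x<0 with |R(x)|<1.
x=-0.58: |R|=0.5140
R=−1: 1+2/3x = −1+1/3x ⇒ -1/3x=2 ⇒ x=2/(-1/3)=-6.0000
Confirm numerically:
  x=-5.892: |R|=0.98785 <1
  x=-5.593: |R|=0.95264 <1
  x=-5.418: |R|=0.93086 <1
  x=-6.364: |R|=1.03887 >1
  x=-6.195: |R|=1.02121 >1
Stable set (-6.0000, 0).

z∈(-6.0000,0).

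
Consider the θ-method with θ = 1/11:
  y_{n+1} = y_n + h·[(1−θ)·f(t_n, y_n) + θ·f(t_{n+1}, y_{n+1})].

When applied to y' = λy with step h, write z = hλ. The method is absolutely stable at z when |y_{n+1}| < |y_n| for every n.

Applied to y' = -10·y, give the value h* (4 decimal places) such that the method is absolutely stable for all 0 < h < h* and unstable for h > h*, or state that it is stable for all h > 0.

Set f=λy, z=hλ:
  y_{n+1} = y_n + z·[10/11·y_n + 1/11·y_{n+1}] ⇒ (1 − 1/11z)y_{n+1} = (1 + 10/11z)y_n
  R(z) = (1 + 10/11z)/(1 − 1/11z).

Need |R(x)|<1, x<0.
x=-0.9: |R|=0.1681
R=−1: 1+10/11x = −1+1/11x ⇒ -9/11x=2 ⇒ x=2/(-9/11)=-2.4444
Confirm numerically:
  x=-2.023: |R|=0.70875 <1
  x=-1.765: |R|=0.52096 <1
  x=-1.651: |R|=0.43554 <1
  x=-1.387: |R|=0.23169 <1
  x=-2.915: |R|=1.30435 >1
  x=-2.775: |R|=1.21597 >1
  x=-2.478: |R|=1.02241 >1
Interval (-2.4444, 0).

(-2.4444,0); λ=-10 ⇒ h* = (22/9)/10 = 0.2444.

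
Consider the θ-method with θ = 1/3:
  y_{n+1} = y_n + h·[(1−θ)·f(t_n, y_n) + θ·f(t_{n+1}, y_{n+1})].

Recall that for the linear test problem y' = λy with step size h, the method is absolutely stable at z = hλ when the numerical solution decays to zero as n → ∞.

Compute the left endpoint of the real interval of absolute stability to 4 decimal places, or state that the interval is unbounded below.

With y'=λy (z=hλ):
  y_{n+1} = y_n + z·[2/3·y_n + 1/3·y_{n+1}] ⇒ (1 − 1/3z)y_{n+1} = (1 + 2/3z)y_n
  Hence R(z) = (1 + 2/3z)/(1 − 1/3z).

Boundary: |R(x)|=1, x<0.
x=-1.63: |R|=0.0562
R=−1: 1+2/3x = −1+1/3x ⇒ -1/3x=2 ⇒ x=2/(-1/3)=-6.0000
Confirm numerically:
  x=-5.946: |R|=0.99396 <1
  x=-5.590: |R|=0.95227 <1
  x=-2.874: |R|=0.46782 <1
  x=-6.399: |R|=1.04245 >1
  x=-6.160: |R|=1.01747 >1
Stable set (-6.0000, 0).

z* = -6.0000.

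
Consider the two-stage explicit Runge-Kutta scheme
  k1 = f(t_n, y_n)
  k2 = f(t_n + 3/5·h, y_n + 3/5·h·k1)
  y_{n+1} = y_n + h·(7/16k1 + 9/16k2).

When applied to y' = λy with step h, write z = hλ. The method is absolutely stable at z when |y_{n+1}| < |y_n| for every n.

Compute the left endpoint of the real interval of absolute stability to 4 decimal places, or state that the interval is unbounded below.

z* = -2.9630.

Set f=λy, z=hλ:
  k1=λy_n ⇒ h·k1=z·y_n;  k2=λ(1+3/5z)y_n ⇒ h·k2=z(1+3/5z)y_n
  y_{n+1}/y_n = 1 + 7/16z + 9/16z(1+3/5z) = 1 + z + 27/80z²
  Hence R(z) = 1 + z + 27/80z².

Find x<0 with |R(x)|<1.
x=-0.84: |R|=0.3981
R=1: x+27/80x²=0 ⇒ x=−80/27=-2.9630; min R=1−1/(4·27/80)=0.2593>−1
Confirm numerically:
  x=-2.825: |R|=0.86846 <1
  x=-2.236: |R|=0.45140 <1
  x=-1.588: |R|=0.26309 <1
  x=-1.325: |R|=0.26752 <1
  x=-3.349: |R|=1.43633 >1
  x=-3.347: |R|=1.43381 >1
  x=-3.262: |R|=1.32922 >1
Stable set (-2.9630, 0).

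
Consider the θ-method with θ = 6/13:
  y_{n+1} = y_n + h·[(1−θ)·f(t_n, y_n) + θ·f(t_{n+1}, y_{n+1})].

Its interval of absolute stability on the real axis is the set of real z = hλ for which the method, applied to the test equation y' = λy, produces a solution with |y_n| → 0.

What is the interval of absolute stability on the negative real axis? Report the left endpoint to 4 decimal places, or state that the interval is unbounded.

With y'=λy (z=hλ):
  y_{n+1} = y_n + z·[7/13·y_n + 6/13·y_{n+1}] ⇒ (1 − 6/13z)y_{n+1} = (1 + 7/13z)y_n
  so R(z) = (1 + 7/13z)/(1 − 6/13z).

Need |R(x)|<1, x<0.
x=-0.32: |R|=0.7212
R=−1: 1+7/13x = −1+6/13x ⇒ -1/13x=2 ⇒ x=2/(-1/13)=-26.0000
Confirm numerically:
  x=-20.672: |R|=0.96112 <1
  x=-20.655: |R|=0.96097 <1
  x=-16.682: |R|=0.91761 <1
  x=-26.414: |R|=1.00241 >1
  x=-26.270: |R|=1.00158 >1
Interval (-26.0000, 0).

(-26.0000, 0).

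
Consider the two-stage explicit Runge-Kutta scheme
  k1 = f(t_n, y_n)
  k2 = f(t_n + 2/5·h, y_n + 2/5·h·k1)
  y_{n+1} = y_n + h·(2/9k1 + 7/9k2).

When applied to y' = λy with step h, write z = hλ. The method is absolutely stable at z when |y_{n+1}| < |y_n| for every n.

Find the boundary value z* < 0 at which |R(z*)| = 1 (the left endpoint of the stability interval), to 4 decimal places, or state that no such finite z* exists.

left endpoint -3.2143.

With y'=λy (z=hλ):
  k1=λy_n ⇒ h·k1=z·y_n;  k2=λ(1+2/5z)y_n ⇒ h·k2=z(1+2/5z)y_n
  y_{n+1}/y_n = 1 + 2/9z + 7/9z(1+2/5z) = 1 + z + 14/45z²
  ⇒ R(z) = 1 + z + 14/45z².

Boundary: |R(x)|=1, x<0.
x=-1.27: |R|=0.2318
R=1: x+14/45x²=0 ⇒ x=−45/14=-3.2143; min R=1−1/(4·14/45)=0.1964>−1
Confirm numerically:
  x=-2.277: |R|=0.33603 <1
  x=-1.841: |R|=0.21344 <1
  x=-1.523: |R|=0.19863 <1
  x=-3.783: |R|=1.66934 >1
  x=-3.733: |R|=1.60242 >1
Interval (-3.2143, 0).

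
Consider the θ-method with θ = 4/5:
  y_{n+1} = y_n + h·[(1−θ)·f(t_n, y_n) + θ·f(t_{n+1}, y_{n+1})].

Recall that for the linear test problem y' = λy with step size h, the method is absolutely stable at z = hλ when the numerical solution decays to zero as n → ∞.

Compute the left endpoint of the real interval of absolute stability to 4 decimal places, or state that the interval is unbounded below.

With y'=λy (z=hλ):
  y_{n+1} = y_n + z·[1/5·y_n + 4/5·y_{n+1}] ⇒ (1 − 4/5z)y_{n+1} = (1 + 1/5z)y_n
  Hence R(z) = (1 + 1/5z)/(1 − 4/5z).

Need |R(x)|<1, x<0.
x=-1.17: |R|=0.3957
x=-2: |R|=0.2308
x=-10: |R|=0.1111
x=-100: |R|=0.2346
θ=4/5≥1/2 ⇒ |1+1/5x|<|1−4/5x| ∀x<0 ⇒ interval (−∞,0).

unbounded; (−∞, 0).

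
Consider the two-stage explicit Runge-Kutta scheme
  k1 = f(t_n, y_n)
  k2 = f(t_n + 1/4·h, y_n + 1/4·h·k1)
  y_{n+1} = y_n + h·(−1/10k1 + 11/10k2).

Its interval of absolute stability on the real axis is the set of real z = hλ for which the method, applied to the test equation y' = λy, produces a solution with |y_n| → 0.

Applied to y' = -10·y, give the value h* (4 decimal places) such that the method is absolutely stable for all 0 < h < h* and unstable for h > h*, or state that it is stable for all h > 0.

With y'=λy (z=hλ):
  k1=λy_n ⇒ h·k1=z·y_n;  k2=λ(1+1/4z)y_n ⇒ h·k2=z(1+1/4z)y_n
  y_{n+1}/y_n = 1 − 1/10z + 11/10z(1+1/4z) = 1 + z + 11/40z²
  so R(z) = 1 + z + 11/40z².

Boundary: |R(x)|=1, x<0.
x=-0.84: |R|=0.3540
R=1: x+11/40x²=0 ⇒ x=−40/11=-3.6364; min R=1−1/(4·11/40)=0.0909>−1
Confirm numerically:
  x=-3.212: |R|=0.62516 <1
  x=-3.179: |R|=0.60016 <1
  x=-1.877: |R|=0.09186 <1
  x=-1.850: |R|=0.09119 <1
  x=-4.130: |R|=1.56065 >1
  x=-3.790: |R|=1.16013 >1
Interval (-3.6364, 0).

(-3.6364,0); λ=-10 ⇒ h* = (40/11)/10 = 0.3636.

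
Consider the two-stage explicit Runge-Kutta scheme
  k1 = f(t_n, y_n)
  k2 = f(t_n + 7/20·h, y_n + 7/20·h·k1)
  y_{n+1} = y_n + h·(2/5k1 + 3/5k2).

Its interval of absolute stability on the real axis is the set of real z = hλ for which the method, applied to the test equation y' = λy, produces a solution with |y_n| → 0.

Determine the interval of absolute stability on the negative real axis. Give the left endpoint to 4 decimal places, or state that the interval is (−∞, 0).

Set f=λy, z=hλ:
  k1=λy_n ⇒ h·k1=z·y_n;  k2=λ(1+7/20z)y_n ⇒ h·k2=z(1+7/20z)y_n
  y_{n+1}/y_n = 1 + 2/5z + 3/5z(1+7/20z) = 1 + z + 21/100z²
  so R(z) = 1 + z + 21/100z².

Solve |R(x)|<1 on ℝ⁻.
x=-0.75: |R|=0.3681
R=1: x+21/100x²=0 ⇒ x=−100/21=-4.7619; min R=1−1/(4·21/100)=-0.1905>−1
Confirm numerically:
  x=-2.996: |R|=0.11104 <1
  x=-2.427: |R|=0.19003 <1
  x=-2.176: |R|=0.18166 <1
  x=-5.080: |R|=1.33934 >1
  x=-5.078: |R|=1.33708 >1
So |R|<1 on (-4.7619, 0).

(-4.7619, 0).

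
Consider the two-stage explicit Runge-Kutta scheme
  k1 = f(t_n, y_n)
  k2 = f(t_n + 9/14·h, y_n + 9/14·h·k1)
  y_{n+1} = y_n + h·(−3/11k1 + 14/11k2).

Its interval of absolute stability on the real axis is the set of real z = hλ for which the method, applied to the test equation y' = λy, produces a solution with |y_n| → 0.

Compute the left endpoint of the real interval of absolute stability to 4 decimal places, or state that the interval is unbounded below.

left endpoint -1.2222.

On y'=λy, z=hλ:
  k1=λy_n ⇒ h·k1=z·y_n;  k2=λ(1+9/14z)y_n ⇒ h·k2=z(1+9/14z)y_n
  y_{n+1}/y_n = 1 − 3/11z + 14/11z(1+9/14z) = 1 + z + 9/11z²
  ⇒ R(z) = 1 + z + 9/11z².

Solve |R(x)|<1 on ℝ⁻.
x=-0.78: |R|=0.7178
R=1: x+9/11x²=0 ⇒ x=−11/9=-1.2222; min R=1−1/(4·9/11)=0.6944>−1
Confirm numerically:
  x=-1.043: |R|=0.84706 <1
  x=-0.570: |R|=0.69583 <1
  x=-0.516: |R|=0.70185 <1
  x=-1.475: |R|=1.30506 >1
  x=-1.424: |R|=1.23509 >1
  x=-1.333: |R|=1.12082 >1
Stable set (-1.2222, 0).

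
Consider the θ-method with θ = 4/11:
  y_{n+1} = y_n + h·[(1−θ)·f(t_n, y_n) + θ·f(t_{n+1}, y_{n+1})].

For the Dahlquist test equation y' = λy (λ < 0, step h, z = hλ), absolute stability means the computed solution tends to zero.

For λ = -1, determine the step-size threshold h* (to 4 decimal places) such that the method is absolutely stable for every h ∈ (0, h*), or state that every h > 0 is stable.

Set f=λy, z=hλ:
  y_{n+1} = y_n + z·[7/11·y_n + 4/11·y_{n+1}] ⇒ (1 − 4/11z)y_{n+1} = (1 + 7/11z)y_n
  Hence R(z) = (1 + 7/11z)/(1 − 4/11z).

Find x<0 with |R(x)|<1.
x=-1.49: |R|=0.0336
R=−1: 1+7/11x = −1+4/11x ⇒ -3/11x=2 ⇒ x=2/(-3/11)=-7.3333
Confirm numerically:
  x=-5.095: |R|=0.78601 <1
  x=-5.038: |R|=0.77895 <1
  x=-4.577: |R|=0.71786 <1
  x=-4.396: |R|=0.69172 <1
  x=-7.826: |R|=1.03494 >1
  x=-7.405: |R|=1.00529 >1
Interval (-7.3333, 0).

(-7.3333,0); λ=-1 ⇒ h* = (22/3)/1 = 7.3333.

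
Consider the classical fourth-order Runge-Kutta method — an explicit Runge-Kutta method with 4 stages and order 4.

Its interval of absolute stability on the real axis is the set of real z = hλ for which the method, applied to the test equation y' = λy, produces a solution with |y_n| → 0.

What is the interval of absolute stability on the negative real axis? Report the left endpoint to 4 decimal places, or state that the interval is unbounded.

On y'=λy, z=hλ:
  order 4, 4-stage ⇒ R(z)=1+z+z^2/2+z^3/6+z^4/24
  (e.g. R(-0.79)=0.45611, |R|=0.45611)

Need |R(x)|<1, x<0.
x=-0.79: |R|=0.4561
|R(-2.92)|=1.2228 |R(-2.09)|=0.3675 |R(-1.4)|=0.2827
Bisect:
  x_lo=-3.5848 |R|=3.0438  x_hi=-0.2190 |R|=0.8034
  mid=-1.90190 |R|=0.30529 →hi
  mid=-2.74337 |R|=0.93861 →hi
  mid=-3.16410 |R|=1.73838 →lo
  mid=-2.95374 |R|=1.28512 →lo
  mid=-2.84855 |R|=1.09964 →lo
  mid=-2.79596 |R|=1.01620 →lo
  mid=-2.76967 |R|=0.97669 →hi
  ...
  [-2.78548,-2.78528] ⇒ x*=-2.7853
Interval (-2.7853, 0).

z∈(-2.7853,0).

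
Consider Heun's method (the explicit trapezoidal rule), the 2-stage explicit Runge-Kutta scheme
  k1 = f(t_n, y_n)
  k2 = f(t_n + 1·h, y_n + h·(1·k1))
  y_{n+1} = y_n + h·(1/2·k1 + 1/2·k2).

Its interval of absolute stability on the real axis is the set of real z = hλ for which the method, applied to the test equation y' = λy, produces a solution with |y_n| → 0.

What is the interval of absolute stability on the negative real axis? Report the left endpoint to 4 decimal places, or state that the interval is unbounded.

(-2.0000, 0).

On y'=λy, z=hλ:
  order 2, 2-stage ⇒ R(z)=1+z+z^2/2
  (e.g. R(-1.05)=0.50125, |R|=0.50125)

Find x<0 with |R(x)|<1.
x=-1.05: |R|=0.5012
|R(-1.9)|=0.9050 |R(-1.58)|=0.6682 |R(-1.3)|=0.5450
Bisect:
  x_lo=-2.7201 |R|=1.9794  x_hi=-0.1898 |R|=0.8282
  mid=-1.45496 |R|=0.60350 →hi
  mid=-2.08754 |R|=1.09137 →lo
  mid=-1.77125 |R|=0.79742 →hi
  mid=-1.92940 |R|=0.93189 →hi
  mid=-2.00847 |R|=1.00851 →lo
  mid=-1.96893 |R|=0.96942 →hi
  mid=-1.98870 |R|=0.98877 →hi
  mid=-1.99859 |R|=0.99859 →hi
  mid=-2.00353 |R|=1.00353 →lo
  mid=-2.00106 |R|=1.00106 →lo
  ...
  [-2.00013,-1.99998] ⇒ x*=-2.0000
Stable set (-2.0000, 0).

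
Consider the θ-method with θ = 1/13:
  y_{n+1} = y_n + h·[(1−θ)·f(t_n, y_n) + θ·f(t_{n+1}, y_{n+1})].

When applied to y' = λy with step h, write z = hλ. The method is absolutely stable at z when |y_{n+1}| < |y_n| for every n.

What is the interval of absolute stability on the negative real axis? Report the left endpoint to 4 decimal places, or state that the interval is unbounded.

Set f=λy, z=hλ:
  y_{n+1} = y_n + z·[12/13·y_n + 1/13·y_{n+1}] ⇒ (1 − 1/13z)y_{n+1} = (1 + 12/13z)y_n
  R(z) = (1 + 12/13z)/(1 − 1/13z).

Solve |R(x)|<1 on ℝ⁻.
x=-0.37: |R|=0.6402
R=−1: 1+12/13x = −1+1/13x ⇒ -11/13x=2 ⇒ x=2/(-11/13)=-2.3636
Confirm numerically:
  x=-2.106: |R|=0.81239 <1
  x=-1.952: |R|=0.69716 <1
  x=-1.538: |R|=0.37529 <1
  x=-1.437: |R|=0.29397 <1
  x=-2.957: |R|=1.40904 >1
  x=-2.630: |R|=1.18746 >1
  x=-2.625: |R|=1.18400 >1
So |R|<1 on (-2.3636, 0).

z∈(-2.3636,0).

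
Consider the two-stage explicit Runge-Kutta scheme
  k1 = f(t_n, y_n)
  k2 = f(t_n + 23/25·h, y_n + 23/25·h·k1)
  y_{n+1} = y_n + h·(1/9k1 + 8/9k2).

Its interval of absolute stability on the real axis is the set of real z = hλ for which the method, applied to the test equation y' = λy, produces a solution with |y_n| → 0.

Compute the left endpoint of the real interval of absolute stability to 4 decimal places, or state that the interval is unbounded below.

On y'=λy, z=hλ:
  k1=λy_n ⇒ h·k1=z·y_n;  k2=λ(1+23/25z)y_n ⇒ h·k2=z(1+23/25z)y_n
  y_{n+1}/y_n = 1 + 1/9z + 8/9z(1+23/25z) = 1 + z + 184/225z²
  so R(z) = 1 + z + 184/225z².

Need |R(x)|<1, x<0.
x=-1.52: |R|=1.3694
R=1: x+184/225x²=0 ⇒ x=−225/184=-1.2228; min R=1−1/(4·184/225)=0.6943>−1
Confirm numerically:
  x=-1.173: |R|=0.95220 <1
  x=-1.128: |R|=0.91253 <1
  x=-1.038: |R|=0.84311 <1
  x=-0.497: |R|=0.70500 <1
  x=-1.670: |R|=1.61070 >1
  x=-1.466: |R|=1.29153 >1
  x=-1.394: |R|=1.19514 >1
So |R|<1 on (-1.2228, 0).

z* = -1.2228.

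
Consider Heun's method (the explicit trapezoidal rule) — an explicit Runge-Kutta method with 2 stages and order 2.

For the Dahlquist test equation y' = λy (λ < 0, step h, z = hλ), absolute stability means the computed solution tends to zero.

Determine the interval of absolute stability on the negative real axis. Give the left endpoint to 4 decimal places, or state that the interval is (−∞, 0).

On y'=λy, z=hλ:
  order 2, 2-stage ⇒ R(z)=1+z+z^2/2
  (e.g. R(-1.16)=0.51280, |R|=0.51280)

Solve |R(x)|<1 on ℝ⁻.
x=-1.16: |R|=0.5128
|R(-1.8)|=0.8200 |R(-1.26)|=0.5338 |R(-0.55)|=0.6013
Bisect:
  x_lo=-2.4152 |R|=1.5014  x_hi=-0.1593 |R|=0.8534
  mid=-1.28723 |R|=0.54125 →hi
  mid=-1.85122 |R|=0.86229 →hi
  mid=-2.13321 |R|=1.14209 →lo
  mid=-1.99222 |R|=0.99225 →hi
  mid=-2.06272 |R|=1.06468 →lo
  mid=-2.02747 |R|=1.02784 →lo
  mid=-2.00984 |R|=1.00989 →lo
  mid=-2.00103 |R|=1.00103 →lo
  mid=-1.99662 |R|=0.99663 →hi
  ...
  [-2.00007,-1.99993] ⇒ x*=-2.0000
Interval (-2.0000, 0).

z∈(-2.0000,0).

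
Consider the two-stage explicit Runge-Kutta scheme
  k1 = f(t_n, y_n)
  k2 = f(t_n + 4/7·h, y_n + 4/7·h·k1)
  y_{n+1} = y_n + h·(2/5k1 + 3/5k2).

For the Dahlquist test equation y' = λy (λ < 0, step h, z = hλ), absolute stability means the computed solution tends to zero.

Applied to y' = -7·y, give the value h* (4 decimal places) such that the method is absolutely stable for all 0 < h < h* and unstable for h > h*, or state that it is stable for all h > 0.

With y'=λy (z=hλ):
  k1=λy_n ⇒ h·k1=z·y_n;  k2=λ(1+4/7z)y_n ⇒ h·k2=z(1+4/7z)y_n
  y_{n+1}/y_n = 1 + 2/5z + 3/5z(1+4/7z) = 1 + z + 12/35z²
  R(z) = 1 + z + 12/35z².

Boundary: |R(x)|=1, x<0.
x=-0.49: |R|=0.5923
R=1: x+12/35x²=0 ⇒ x=−35/12=-2.9167; min R=1−1/(4·12/35)=0.2708>−1
Confirm numerically:
  x=-2.814: |R|=0.90095 <1
  x=-2.247: |R|=0.48409 <1
  x=-1.428: |R|=0.27115 <1
  x=-1.395: |R|=0.27221 <1
  x=-3.355: |R|=1.50421 >1
  x=-3.266: |R|=1.39117 >1
  x=-2.997: |R|=1.08255 >1
Interval (-2.9167, 0).

(-2.9167,0); λ=-7 ⇒ h* = (35/12)/7 = 0.4167.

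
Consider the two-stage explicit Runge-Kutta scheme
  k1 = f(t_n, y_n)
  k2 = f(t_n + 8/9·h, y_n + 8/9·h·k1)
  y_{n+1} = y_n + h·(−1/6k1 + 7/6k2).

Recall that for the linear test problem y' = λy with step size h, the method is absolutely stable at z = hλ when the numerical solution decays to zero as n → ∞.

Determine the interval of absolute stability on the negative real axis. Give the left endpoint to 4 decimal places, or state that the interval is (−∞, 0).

(-0.9643, 0).

Test eqn y'=λy, z=hλ:
  k1=λy_n ⇒ h·k1=z·y_n;  k2=λ(1+8/9z)y_n ⇒ h·k2=z(1+8/9z)y_n
  y_{n+1}/y_n = 1 − 1/6z + 7/6z(1+8/9z) = 1 + z + 28/27z²
  Hence R(z) = 1 + z + 28/27z².

Find x<0 with |R(x)|<1.
x=-1.24: |R|=1.3545
R=1: x+28/27x²=0 ⇒ x=−27/28=-0.9643; min R=1−1/(4·28/27)=0.7589>−1
Confirm numerically:
  x=-0.860: |R|=0.90699 <1
  x=-0.500: |R|=0.75926 <1
  x=-0.421: |R|=0.76281 <1
  x=-1.489: |R|=1.81024 >1
  x=-1.090: |R|=1.14210 >1
  x=-1.005: |R|=1.04243 >1
Interval (-0.9643, 0).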